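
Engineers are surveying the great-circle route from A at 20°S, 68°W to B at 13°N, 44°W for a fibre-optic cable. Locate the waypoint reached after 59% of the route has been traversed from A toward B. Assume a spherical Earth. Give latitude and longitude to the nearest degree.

≈ 1°S, 54°W

Write both endpoints as unit vectors p₁, p₂ with components (cos φ cos λ, cos φ sin λ, sin φ).
The central angle between the endpoints is δ = arccos(p₁·p₂) ≈ 0.708 rad (40.6°).
Interpolate at f = 0.59 with slerp weights a = sin((1−f)δ)/sin δ ≈ 0.440, b = sin(fδ)/sin δ ≈ 0.624.
p = a·p₁ + b·p₂ ≈ (0.592, -0.806, -0.010); φ = arcsin(p_z) ≈ -0.58°, λ = atan2(p_y, p_x) ≈ -53.69°.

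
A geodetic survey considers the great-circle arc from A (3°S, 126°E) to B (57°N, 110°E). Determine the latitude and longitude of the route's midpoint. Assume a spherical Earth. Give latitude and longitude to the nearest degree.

Write both endpoints as unit vectors p₁, p₂ with components (cos φ cos λ, cos φ sin λ, sin φ).
The central angle between the endpoints is δ = arccos(p₁·p₂) ≈ 1.071 rad (61.4°).
Interpolate at f = 1/2 with slerp weights a = sin((1−f)δ)/sin δ ≈ 0.581, b = sin(fδ)/sin δ ≈ 0.581.
p = a·p₁ + b·p₂ ≈ (-0.450, 0.767, 0.457); φ = arcsin(p_z) ≈ 27.21°, λ = atan2(p_y, p_x) ≈ 120.37°.

≈ (27°N, 120°E)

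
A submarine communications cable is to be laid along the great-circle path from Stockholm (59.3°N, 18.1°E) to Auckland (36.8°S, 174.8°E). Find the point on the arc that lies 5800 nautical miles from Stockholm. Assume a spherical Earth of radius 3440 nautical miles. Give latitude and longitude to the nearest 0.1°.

The haversine formula gives a central angle δ ≈ 2.669 rad (152.9°) between the endpoints. The total great-circle distance is δ·R ≈ 2.669 × 3440 ≈ 9182 nmi, so the target fraction is f = 5800/9182 ≈ 0.632.
Interpolate at f ≈ 0.632 with slerp weights a = sin((1−f)δ)/sin δ ≈ 1.830, b = sin(fδ)/sin δ ≈ 2.184.
p = a·p₁ + b·p₂ ≈ (-0.853, 0.449, 0.265); φ = arcsin(p_z) ≈ 15.38°, λ = atan2(p_y, p_x) ≈ 152.27°.

≈ 15.4°N, 152.3°E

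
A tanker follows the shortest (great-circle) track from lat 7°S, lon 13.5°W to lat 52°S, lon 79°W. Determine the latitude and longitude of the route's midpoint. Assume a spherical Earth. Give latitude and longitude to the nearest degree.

≈ lat 34°S, lon 38°W

Write both endpoints as unit vectors p₁, p₂ with components (cos φ cos λ, cos φ sin λ, sin φ).
The central angle between the endpoints is δ = arccos(p₁·p₂) ≈ 1.214 rad (69.5°).
Interpolate at f = 1/2 with slerp weights a = sin((1−f)δ)/sin δ ≈ 0.609, b = sin(fδ)/sin δ ≈ 0.609.
p = a·p₁ + b·p₂ ≈ (0.659, -0.509, -0.554); φ = arcsin(p_z) ≈ -33.63°, λ = atan2(p_y, p_x) ≈ -37.68°.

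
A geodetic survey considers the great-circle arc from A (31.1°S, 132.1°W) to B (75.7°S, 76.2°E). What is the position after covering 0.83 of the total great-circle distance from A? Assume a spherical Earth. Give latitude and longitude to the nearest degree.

≈ (84°S, 134°E)

Write both endpoints as unit vectors p₁, p₂ with components (cos φ cos λ, cos φ sin λ, sin φ).
The central angle between the endpoints is δ = arccos(p₁·p₂) ≈ 1.251 rad (71.7°).
Interpolate at f = 0.83 with slerp weights a = sin((1−f)δ)/sin δ ≈ 0.222, b = sin(fδ)/sin δ ≈ 0.908.
p = a·p₁ + b·p₂ ≈ (-0.074, 0.076, -0.994); φ = arcsin(p_z) ≈ -83.89°, λ = atan2(p_y, p_x) ≈ 134.14°.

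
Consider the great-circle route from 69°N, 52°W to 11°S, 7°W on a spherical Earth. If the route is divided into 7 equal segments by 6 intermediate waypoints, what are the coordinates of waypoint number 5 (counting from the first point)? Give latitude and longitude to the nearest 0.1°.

Write both endpoints as unit vectors p₁, p₂ with components (cos φ cos λ, cos φ sin λ, sin φ).
The central angle between the endpoints is δ = arccos(p₁·p₂) ≈ 1.500 rad (86.0°).
Interpolate at f = 5/7 with slerp weights a = sin((1−f)δ)/sin δ ≈ 0.417, b = sin(fδ)/sin δ ≈ 0.880.
p = a·p₁ + b·p₂ ≈ (0.949, -0.223, 0.221); φ = arcsin(p_z) ≈ 12.77°, λ = atan2(p_y, p_x) ≈ -13.21°.

≈ 12.8°N, 13.2°W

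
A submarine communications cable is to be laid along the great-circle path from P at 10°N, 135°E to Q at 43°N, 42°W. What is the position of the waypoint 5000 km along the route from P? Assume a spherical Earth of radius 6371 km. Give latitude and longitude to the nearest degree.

≈ 55°N, 132°E

Convert each endpoint to a unit vector on the sphere (x = cos φ cos λ, y = cos φ sin λ, z = sin φ).
The central angle between the endpoints is δ = arccos(p₁·p₂) ≈ 2.215 rad (126.9°). The total great-circle distance is δ·R ≈ 2.215 × 6371 ≈ 14114 km, so the target fraction is f = 5000/14114 ≈ 0.354.
Interpolate at f ≈ 0.354 with slerp weights a = sin((1−f)δ)/sin δ ≈ 1.239, b = sin(fδ)/sin δ ≈ 0.884.
p = a·p₁ + b·p₂ ≈ (-0.382, 0.430, 0.818); φ = arcsin(p_z) ≈ 54.89°, λ = atan2(p_y, p_x) ≈ 131.63°.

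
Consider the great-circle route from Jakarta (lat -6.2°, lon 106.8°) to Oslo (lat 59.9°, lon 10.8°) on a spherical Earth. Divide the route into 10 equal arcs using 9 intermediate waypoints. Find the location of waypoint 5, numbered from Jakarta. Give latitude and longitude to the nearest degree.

≈ lat 35°, lon 79°

Write both endpoints as unit vectors p₁, p₂ with components (cos φ cos λ, cos φ sin λ, sin φ).
The central angle between the endpoints is δ = arccos(p₁·p₂) ≈ 1.717 rad (98.4°).
Interpolate at f = 5/10 with slerp weights a = sin((1−f)δ)/sin δ ≈ 0.765, b = sin(fδ)/sin δ ≈ 0.765.
p = a·p₁ + b·p₂ ≈ (0.157, 0.800, 0.579); φ = arcsin(p_z) ≈ 35.39°, λ = atan2(p_y, p_x) ≈ 78.89°.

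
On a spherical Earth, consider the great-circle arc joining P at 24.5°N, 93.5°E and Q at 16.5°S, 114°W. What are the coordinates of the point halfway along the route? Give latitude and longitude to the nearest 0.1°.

≈ 16.3°N, 175.8°E

The haversine formula gives a central angle δ ≈ 2.672 rad (153.1°) between the endpoints.
Interpolate at f = 1/2 with slerp weights a = sin((1−f)δ)/sin δ ≈ 2.149, b = sin(fδ)/sin δ ≈ 2.149.
p = a·p₁ + b·p₂ ≈ (-0.957, 0.069, 0.281); φ = arcsin(p_z) ≈ 16.31°, λ = atan2(p_y, p_x) ≈ 175.85°.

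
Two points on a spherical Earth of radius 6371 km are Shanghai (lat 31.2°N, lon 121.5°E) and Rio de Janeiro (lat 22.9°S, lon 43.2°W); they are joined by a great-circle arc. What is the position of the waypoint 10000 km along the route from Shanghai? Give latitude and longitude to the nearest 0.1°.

≈ lat 23.4°N, lon 16.4°E

Write both endpoints as unit vectors p₁, p₂ with components (cos φ cos λ, cos φ sin λ, sin φ).
The central angle between the endpoints is δ = arccos(p₁·p₂) ≈ 2.864 rad (164.1°). The total great-circle distance is δ·R ≈ 2.864 × 6371 ≈ 18244 km, so the target fraction is f = 10000/18244 ≈ 0.548.
Interpolate at f ≈ 0.548 with slerp weights a = sin((1−f)δ)/sin δ ≈ 3.505, b = sin(fδ)/sin δ ≈ 3.644.
p = a·p₁ + b·p₂ ≈ (0.880, 0.259, 0.398); φ = arcsin(p_z) ≈ 23.44°, λ = atan2(p_y, p_x) ≈ 16.37°.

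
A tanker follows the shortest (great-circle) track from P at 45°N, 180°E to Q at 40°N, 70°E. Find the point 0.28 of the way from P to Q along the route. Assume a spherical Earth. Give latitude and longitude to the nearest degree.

Convert each endpoint to a unit vector on the sphere (x = cos φ cos λ, y = cos φ sin λ, z = sin φ).
The central angle between the endpoints is δ = arccos(p₁·p₂) ≈ 1.298 rad (74.4°).
Interpolate at f = 0.28 with slerp weights a = sin((1−f)δ)/sin δ ≈ 0.835, b = sin(fδ)/sin δ ≈ 0.369.
p = a·p₁ + b·p₂ ≈ (-0.494, 0.266, 0.828); φ = arcsin(p_z) ≈ 55.89°, λ = atan2(p_y, p_x) ≈ 151.72°.

≈ 56°N, 152°E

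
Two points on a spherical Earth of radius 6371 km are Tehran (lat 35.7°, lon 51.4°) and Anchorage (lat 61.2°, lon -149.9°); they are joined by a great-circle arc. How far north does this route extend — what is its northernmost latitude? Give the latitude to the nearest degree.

≈ 82°

The great circle lies in the plane with unit normal n̂ = (p₁ × p₂)/|p₁ × p₂|.
Here n̂_z ≈ +0.144; the vertex latitude is φ_max = arccos|n̂_z| ≈ 81.7°.
Check via Clairaut: cos φ_max = |cos φ₁| · sin C = cos(35.7°)·sin(10.2°) ≈ 0.144, again giving ≈ 81.7°.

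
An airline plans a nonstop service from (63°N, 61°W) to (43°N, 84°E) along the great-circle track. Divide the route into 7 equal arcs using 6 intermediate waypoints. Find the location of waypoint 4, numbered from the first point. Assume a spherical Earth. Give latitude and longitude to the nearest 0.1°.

≈ (70.5°N, 59.4°E)

From cos δ = sin φ₁ sin φ₂ + cos φ₁ cos φ₂ cos Δλ, the central angle is δ ≈ 1.228 rad (70.4°).
Interpolate at f = 4/7 with slerp weights a = sin((1−f)δ)/sin δ ≈ 0.533, b = sin(fδ)/sin δ ≈ 0.686.
p = a·p₁ + b·p₂ ≈ (0.170, 0.287, 0.943); φ = arcsin(p_z) ≈ 70.53°, λ = atan2(p_y, p_x) ≈ 59.37°.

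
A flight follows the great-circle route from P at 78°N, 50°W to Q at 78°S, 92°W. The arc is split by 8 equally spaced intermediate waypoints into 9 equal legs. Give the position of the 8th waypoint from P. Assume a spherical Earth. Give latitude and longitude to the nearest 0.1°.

≈ 61.0°S, 78.9°W

The haversine formula gives a central angle δ ≈ 2.751 rad (157.6°) between the endpoints.
Interpolate at f = 8/9 with slerp weights a = sin((1−f)δ)/sin δ ≈ 0.790, b = sin(fδ)/sin δ ≈ 1.684.
p = a·p₁ + b·p₂ ≈ (0.093, -0.476, -0.875); φ = arcsin(p_z) ≈ -60.99°, λ = atan2(p_y, p_x) ≈ -78.90°.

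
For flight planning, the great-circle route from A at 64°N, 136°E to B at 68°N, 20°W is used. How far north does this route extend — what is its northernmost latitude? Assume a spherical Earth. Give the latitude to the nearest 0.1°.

≈ 84.8°N

The great circle lies in the plane with unit normal n̂ = (p₁ × p₂)/|p₁ × p₂|.
Here n̂_z ≈ -0.091; the vertex latitude is φ_max = arccos|n̂_z| ≈ 84.8°.
Check via Clairaut: cos φ_max = |cos φ₁| · sin C = cos(64.0°)·sin(12.0°) ≈ 0.091, again giving ≈ 84.8°.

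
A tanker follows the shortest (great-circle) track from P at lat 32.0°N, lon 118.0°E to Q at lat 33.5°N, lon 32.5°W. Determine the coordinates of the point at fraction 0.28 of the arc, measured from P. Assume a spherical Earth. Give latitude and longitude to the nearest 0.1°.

≈ lat 57.6°N, lon 93.8°E

Write both endpoints as unit vectors p₁, p₂ with components (cos φ cos λ, cos φ sin λ, sin φ).
The central angle between the endpoints is δ = arccos(p₁·p₂) ≈ 1.900 rad (108.8°).
Interpolate at f = 0.28 with slerp weights a = sin((1−f)δ)/sin δ ≈ 1.035, b = sin(fδ)/sin δ ≈ 0.536.
p = a·p₁ + b·p₂ ≈ (-0.035, 0.535, 0.844); φ = arcsin(p_z) ≈ 57.59°, λ = atan2(p_y, p_x) ≈ 93.76°.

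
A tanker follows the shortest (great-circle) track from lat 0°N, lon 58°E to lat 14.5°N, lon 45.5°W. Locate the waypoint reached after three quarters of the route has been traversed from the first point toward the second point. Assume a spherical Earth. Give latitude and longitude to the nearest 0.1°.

≈ lat 14.5°N, lon 18.9°W

The haversine formula gives a central angle δ ≈ 1.799 rad (103.1°) between the endpoints.
Interpolate at f = 3/4 with slerp weights a = sin((1−f)δ)/sin δ ≈ 0.446, b = sin(fδ)/sin δ ≈ 1.001.
p = a·p₁ + b·p₂ ≈ (0.916, -0.313, 0.251); φ = arcsin(p_z) ≈ 14.52°, λ = atan2(p_y, p_x) ≈ -18.87°.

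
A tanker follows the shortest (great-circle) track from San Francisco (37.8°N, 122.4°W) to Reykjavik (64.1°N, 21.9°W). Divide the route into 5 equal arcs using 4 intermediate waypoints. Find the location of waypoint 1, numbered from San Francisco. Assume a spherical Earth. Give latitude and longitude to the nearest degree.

≈ 48°N, 113°W

The haversine formula gives a central angle δ ≈ 1.060 rad (60.8°) between the endpoints.
Interpolate at f = 1/5 with slerp weights a = sin((1−f)δ)/sin δ ≈ 0.860, b = sin(fδ)/sin δ ≈ 0.241.
p = a·p₁ + b·p₂ ≈ (-0.266, -0.613, 0.744); φ = arcsin(p_z) ≈ 48.07°, λ = atan2(p_y, p_x) ≈ -113.48°.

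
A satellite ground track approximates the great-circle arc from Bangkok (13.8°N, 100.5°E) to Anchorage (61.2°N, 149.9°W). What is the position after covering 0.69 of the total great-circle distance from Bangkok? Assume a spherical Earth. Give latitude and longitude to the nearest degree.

Convert each endpoint to a unit vector on the sphere (x = cos φ cos λ, y = cos φ sin λ, z = sin φ).
The central angle between the endpoints is δ = arccos(p₁·p₂) ≈ 1.519 rad (87.0°).
Interpolate at f = 0.69 with slerp weights a = sin((1−f)δ)/sin δ ≈ 0.454, b = sin(fδ)/sin δ ≈ 0.868.
p = a·p₁ + b·p₂ ≈ (-0.442, 0.224, 0.869); φ = arcsin(p_z) ≈ 60.29°, λ = atan2(p_y, p_x) ≈ 153.11°.

≈ (60°N, 153°E)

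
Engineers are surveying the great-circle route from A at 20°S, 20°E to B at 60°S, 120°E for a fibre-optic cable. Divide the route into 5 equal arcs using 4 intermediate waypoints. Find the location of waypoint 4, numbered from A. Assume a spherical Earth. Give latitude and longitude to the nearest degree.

≈ 61°S, 88°E

Convert each endpoint to a unit vector on the sphere (x = cos φ cos λ, y = cos φ sin λ, z = sin φ).
The central angle between the endpoints is δ = arccos(p₁·p₂) ≈ 1.355 rad (77.6°).
Interpolate at f = 4/5 with slerp weights a = sin((1−f)δ)/sin δ ≈ 0.274, b = sin(fδ)/sin δ ≈ 0.905.
p = a·p₁ + b·p₂ ≈ (0.016, 0.480, -0.877); φ = arcsin(p_z) ≈ -61.31°, λ = atan2(p_y, p_x) ≈ 88.12°.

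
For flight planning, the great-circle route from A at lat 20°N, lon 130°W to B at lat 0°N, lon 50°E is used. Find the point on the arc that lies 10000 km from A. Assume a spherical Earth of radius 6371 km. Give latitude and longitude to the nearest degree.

≈ lat 70°N, lon 50°E

Write both endpoints as unit vectors p₁, p₂ with components (cos φ cos λ, cos φ sin λ, sin φ).
The central angle between the endpoints is δ = arccos(p₁·p₂) ≈ 2.793 rad (160.0°). The total great-circle distance is δ·R ≈ 2.793 × 6371 ≈ 17791 km, so the target fraction is f = 10000/17791 ≈ 0.562.
Interpolate at f ≈ 0.562 with slerp weights a = sin((1−f)δ)/sin δ ≈ 2.749, b = sin(fδ)/sin δ ≈ 2.924.
p = a·p₁ + b·p₂ ≈ (0.219, 0.261, 0.940); φ = arcsin(p_z) ≈ 70.07°, λ = atan2(p_y, p_x) ≈ 50.00°.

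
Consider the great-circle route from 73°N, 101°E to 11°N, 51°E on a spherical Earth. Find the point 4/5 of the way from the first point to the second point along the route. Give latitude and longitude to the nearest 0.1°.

From cos δ = sin φ₁ sin φ₂ + cos φ₁ cos φ₂ cos Δλ, the central angle is δ ≈ 1.195 rad (68.5°).
Interpolate at f = 4/5 with slerp weights a = sin((1−f)δ)/sin δ ≈ 0.254, b = sin(fδ)/sin δ ≈ 0.878.
p = a·p₁ + b·p₂ ≈ (0.528, 0.743, 0.411); φ = arcsin(p_z) ≈ 24.26°, λ = atan2(p_y, p_x) ≈ 54.58°.

≈ 24.3°N, 54.6°E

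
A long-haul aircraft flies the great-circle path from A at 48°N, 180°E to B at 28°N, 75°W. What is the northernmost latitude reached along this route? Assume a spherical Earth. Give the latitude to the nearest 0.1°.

≈ 54.4°N

The great circle lies in the plane with unit normal n̂ = (p₁ × p₂)/|p₁ × p₂|.
Here n̂_z ≈ +0.582; the vertex latitude is φ_max = arccos|n̂_z| ≈ 54.4°.
Check via Clairaut: cos φ_max = |cos φ₁| · sin C = cos(48.0°)·sin(60.4°) ≈ 0.582, again giving ≈ 54.4°.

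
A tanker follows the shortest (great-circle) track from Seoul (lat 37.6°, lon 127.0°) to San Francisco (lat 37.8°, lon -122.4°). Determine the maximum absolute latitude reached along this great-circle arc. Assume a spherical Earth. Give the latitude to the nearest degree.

The great circle lies in the plane with unit normal n̂ = (p₁ × p₂)/|p₁ × p₂|.
Here n̂_z ≈ +0.593; the vertex latitude is φ_max = arccos|n̂_z| ≈ 53.6°.

≈ 54°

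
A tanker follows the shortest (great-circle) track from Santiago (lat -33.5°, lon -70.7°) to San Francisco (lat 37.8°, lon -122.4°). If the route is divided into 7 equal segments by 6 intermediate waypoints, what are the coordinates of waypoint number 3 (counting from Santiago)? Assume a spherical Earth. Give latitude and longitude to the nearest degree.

From cos δ = sin φ₁ sin φ₂ + cos φ₁ cos φ₂ cos Δλ, the central angle is δ ≈ 1.501 rad (86.0°).
Interpolate at f = 3/7 with slerp weights a = sin((1−f)δ)/sin δ ≈ 0.758, b = sin(fδ)/sin δ ≈ 0.601.
p = a·p₁ + b·p₂ ≈ (-0.046, -0.998, -0.050); φ = arcsin(p_z) ≈ -2.86°, λ = atan2(p_y, p_x) ≈ -92.62°.

≈ lat -3°, lon -93°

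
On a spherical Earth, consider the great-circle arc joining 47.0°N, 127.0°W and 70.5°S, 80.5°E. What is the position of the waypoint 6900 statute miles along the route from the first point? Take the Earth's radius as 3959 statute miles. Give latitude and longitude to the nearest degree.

Write both endpoints as unit vectors p₁, p₂ with components (cos φ cos λ, cos φ sin λ, sin φ).
The central angle between the endpoints is δ = arccos(p₁·p₂) ≈ 2.671 rad (153.0°). The total great-circle distance is δ·R ≈ 2.671 × 3959 ≈ 10575 mi, so the target fraction is f = 6900/10575 ≈ 0.652.
Interpolate at f ≈ 0.652 with slerp weights a = sin((1−f)δ)/sin δ ≈ 1.766, b = sin(fδ)/sin δ ≈ 2.173.
p = a·p₁ + b·p₂ ≈ (-0.605, -0.246, -0.757); φ = arcsin(p_z) ≈ -49.21°, λ = atan2(p_y, p_x) ≈ -157.85°.

≈ 49°S, 158°W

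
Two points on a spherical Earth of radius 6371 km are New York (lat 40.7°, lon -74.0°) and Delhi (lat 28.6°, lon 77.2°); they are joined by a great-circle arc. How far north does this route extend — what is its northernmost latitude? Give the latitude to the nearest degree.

The great circle lies in the plane with unit normal n̂ = (p₁ × p₂)/|p₁ × p₂|.
Here n̂_z ≈ +0.333; the vertex latitude is φ_max = arccos|n̂_z| ≈ 70.5°.
Check via Clairaut: cos φ_max = |cos φ₁| · sin C = cos(40.7°)·sin(26.1°) ≈ 0.333, again giving ≈ 70.5°.

≈ 71°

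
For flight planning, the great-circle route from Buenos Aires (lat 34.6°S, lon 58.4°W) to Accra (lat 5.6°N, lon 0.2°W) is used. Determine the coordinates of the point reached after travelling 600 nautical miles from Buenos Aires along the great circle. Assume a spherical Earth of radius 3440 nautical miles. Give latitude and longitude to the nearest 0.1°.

≈ lat 30.1°S, lon 47.9°W

Convert each endpoint to a unit vector on the sphere (x = cos φ cos λ, y = cos φ sin λ, z = sin φ).
The central angle between the endpoints is δ = arccos(p₁·p₂) ≈ 1.185 rad (67.9°). The total great-circle distance is δ·R ≈ 1.185 × 3440 ≈ 4076 nmi, so the target fraction is f = 600/4076 ≈ 0.147.
Interpolate at f ≈ 0.147 with slerp weights a = sin((1−f)δ)/sin δ ≈ 0.914, b = sin(fδ)/sin δ ≈ 0.187.
p = a·p₁ + b·p₂ ≈ (0.581, -0.642, -0.501); φ = arcsin(p_z) ≈ -30.06°, λ = atan2(p_y, p_x) ≈ -47.85°.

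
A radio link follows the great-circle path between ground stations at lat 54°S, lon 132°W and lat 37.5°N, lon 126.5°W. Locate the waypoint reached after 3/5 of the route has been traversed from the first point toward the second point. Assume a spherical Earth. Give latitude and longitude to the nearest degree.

≈ lat 1°N, lon 128°W

Write both endpoints as unit vectors p₁, p₂ with components (cos φ cos λ, cos φ sin λ, sin φ).
The central angle between the endpoints is δ = arccos(p₁·p₂) ≈ 1.599 rad (91.6°).
Interpolate at f = 3/5 with slerp weights a = sin((1−f)δ)/sin δ ≈ 0.597, b = sin(fδ)/sin δ ≈ 0.819.
p = a·p₁ + b·p₂ ≈ (-0.621, -0.783, 0.016); φ = arcsin(p_z) ≈ 0.89°, λ = atan2(p_y, p_x) ≈ -128.43°.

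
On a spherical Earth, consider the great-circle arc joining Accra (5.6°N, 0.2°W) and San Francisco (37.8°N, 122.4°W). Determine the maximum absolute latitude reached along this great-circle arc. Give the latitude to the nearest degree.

≈ 45°N

The great circle lies in the plane with unit normal n̂ = (p₁ × p₂)/|p₁ × p₂|.
Here n̂_z ≈ -0.713; the vertex latitude is φ_max = arccos|n̂_z| ≈ 44.5°.
Check via Clairaut: cos φ_max = |cos φ₁| · sin C = cos(5.6°)·sin(45.8°) ≈ 0.713, again giving ≈ 44.5°.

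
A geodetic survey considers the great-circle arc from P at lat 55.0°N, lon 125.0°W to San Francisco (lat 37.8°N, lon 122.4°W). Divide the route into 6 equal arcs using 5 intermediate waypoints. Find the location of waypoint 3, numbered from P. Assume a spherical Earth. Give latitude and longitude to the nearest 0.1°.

≈ lat 46.4°N, lon 123.5°W

Write both endpoints as unit vectors p₁, p₂ with components (cos φ cos λ, cos φ sin λ, sin φ).
The central angle between the endpoints is δ = arccos(p₁·p₂) ≈ 0.302 rad (17.3°).
Interpolate at f = 3/6 with slerp weights a = sin((1−f)δ)/sin δ ≈ 0.506, b = sin(fδ)/sin δ ≈ 0.506.
p = a·p₁ + b·p₂ ≈ (-0.381, -0.575, 0.724); φ = arcsin(p_z) ≈ 46.41°, λ = atan2(p_y, p_x) ≈ -123.49°.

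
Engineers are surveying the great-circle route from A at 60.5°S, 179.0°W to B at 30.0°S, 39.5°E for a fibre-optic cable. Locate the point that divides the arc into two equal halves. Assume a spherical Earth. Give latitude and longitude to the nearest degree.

≈ 67°S, 72°E

Convert each endpoint to a unit vector on the sphere (x = cos φ cos λ, y = cos φ sin λ, z = sin φ).
The central angle between the endpoints is δ = arccos(p₁·p₂) ≈ 1.469 rad (84.2°).
Interpolate at f = 1/2 with slerp weights a = sin((1−f)δ)/sin δ ≈ 0.674, b = sin(fδ)/sin δ ≈ 0.674.
p = a·p₁ + b·p₂ ≈ (0.119, 0.365, -0.923); φ = arcsin(p_z) ≈ -67.41°, λ = atan2(p_y, p_x) ≈ 72.03°.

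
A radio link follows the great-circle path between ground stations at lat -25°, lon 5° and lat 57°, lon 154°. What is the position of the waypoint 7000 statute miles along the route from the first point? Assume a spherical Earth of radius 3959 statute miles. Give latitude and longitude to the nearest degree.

≈ lat 61°, lon 71°

From cos δ = sin φ₁ sin φ₂ + cos φ₁ cos φ₂ cos Δλ, the central angle is δ ≈ 2.462 rad (141.0°). The total great-circle distance is δ·R ≈ 2.462 × 3959 ≈ 9745 mi, so the target fraction is f = 7000/9745 ≈ 0.718.
Interpolate at f ≈ 0.718 with slerp weights a = sin((1−f)δ)/sin δ ≈ 1.016, b = sin(fδ)/sin δ ≈ 1.559.
p = a·p₁ + b·p₂ ≈ (0.154, 0.453, 0.878); φ = arcsin(p_z) ≈ 61.43°, λ = atan2(p_y, p_x) ≈ 71.17°.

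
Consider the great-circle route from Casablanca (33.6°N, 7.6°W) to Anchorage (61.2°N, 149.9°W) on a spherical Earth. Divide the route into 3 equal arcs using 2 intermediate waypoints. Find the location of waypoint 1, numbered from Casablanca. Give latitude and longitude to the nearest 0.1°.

≈ 58.5°N, 22.5°W

The haversine formula gives a central angle δ ≈ 1.403 rad (80.4°) between the endpoints.
Interpolate at f = 1/3 with slerp weights a = sin((1−f)δ)/sin δ ≈ 0.816, b = sin(fδ)/sin δ ≈ 0.457.
p = a·p₁ + b·p₂ ≈ (0.483, -0.200, 0.852); φ = arcsin(p_z) ≈ 58.45°, λ = atan2(p_y, p_x) ≈ -22.52°.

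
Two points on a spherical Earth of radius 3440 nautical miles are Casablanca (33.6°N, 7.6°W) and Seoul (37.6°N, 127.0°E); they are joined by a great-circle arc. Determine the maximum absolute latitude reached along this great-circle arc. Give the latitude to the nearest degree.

≈ 62°N

The great circle lies in the plane with unit normal n̂ = (p₁ × p₂)/|p₁ × p₂|.
Here n̂_z ≈ +0.474; the vertex latitude is φ_max = arccos|n̂_z| ≈ 61.7°.
Check via Clairaut: cos φ_max = |cos φ₁| · sin C = cos(33.6°)·sin(34.7°) ≈ 0.474, again giving ≈ 61.7°.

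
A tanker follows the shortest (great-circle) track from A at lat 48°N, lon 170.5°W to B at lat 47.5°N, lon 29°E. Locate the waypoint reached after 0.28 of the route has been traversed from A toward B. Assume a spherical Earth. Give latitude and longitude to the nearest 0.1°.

Write both endpoints as unit vectors p₁, p₂ with components (cos φ cos λ, cos φ sin λ, sin φ).
The central angle between the endpoints is δ = arccos(p₁·p₂) ≈ 1.449 rad (83.0°).
Interpolate at f = 0.28 with slerp weights a = sin((1−f)δ)/sin δ ≈ 0.870, b = sin(fδ)/sin δ ≈ 0.398.
p = a·p₁ + b·p₂ ≈ (-0.340, 0.034, 0.940); φ = arcsin(p_z) ≈ 70.05°, λ = atan2(p_y, p_x) ≈ 174.27°.

≈ lat 70.0°N, lon 174.3°E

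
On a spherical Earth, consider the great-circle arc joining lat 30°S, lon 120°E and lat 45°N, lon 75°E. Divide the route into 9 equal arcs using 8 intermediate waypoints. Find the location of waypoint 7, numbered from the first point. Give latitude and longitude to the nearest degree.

≈ lat 29°N, lon 88°E

Convert each endpoint to a unit vector on the sphere (x = cos φ cos λ, y = cos φ sin λ, z = sin φ).
The central angle between the endpoints is δ = arccos(p₁·p₂) ≈ 1.491 rad (85.4°).
Interpolate at f = 7/9 with slerp weights a = sin((1−f)δ)/sin δ ≈ 0.326, b = sin(fδ)/sin δ ≈ 0.920.
p = a·p₁ + b·p₂ ≈ (0.027, 0.873, 0.487); φ = arcsin(p_z) ≈ 29.15°, λ = atan2(p_y, p_x) ≈ 88.23°.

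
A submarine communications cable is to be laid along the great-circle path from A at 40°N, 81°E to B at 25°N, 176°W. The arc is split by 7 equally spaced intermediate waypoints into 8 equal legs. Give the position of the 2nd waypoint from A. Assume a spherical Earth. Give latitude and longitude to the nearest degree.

≈ 47°N, 108°E

The haversine formula gives a central angle δ ≈ 1.455 rad (83.4°) between the endpoints.
Interpolate at f = 2/8 with slerp weights a = sin((1−f)δ)/sin δ ≈ 0.893, b = sin(fδ)/sin δ ≈ 0.358.
p = a·p₁ + b·p₂ ≈ (-0.217, 0.653, 0.726); φ = arcsin(p_z) ≈ 46.51°, λ = atan2(p_y, p_x) ≈ 108.36°.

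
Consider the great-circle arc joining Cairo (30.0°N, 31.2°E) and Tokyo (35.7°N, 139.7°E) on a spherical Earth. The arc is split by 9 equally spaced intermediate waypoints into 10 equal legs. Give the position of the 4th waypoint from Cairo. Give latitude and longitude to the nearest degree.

≈ 46°N, 70°E

From cos δ = sin φ₁ sin φ₂ + cos φ₁ cos φ₂ cos Δλ, the central angle is δ ≈ 1.502 rad (86.1°).
Interpolate at f = 4/10 with slerp weights a = sin((1−f)δ)/sin δ ≈ 0.786, b = sin(fδ)/sin δ ≈ 0.567.
p = a·p₁ + b·p₂ ≈ (0.231, 0.650, 0.724); φ = arcsin(p_z) ≈ 46.36°, λ = atan2(p_y, p_x) ≈ 70.42°.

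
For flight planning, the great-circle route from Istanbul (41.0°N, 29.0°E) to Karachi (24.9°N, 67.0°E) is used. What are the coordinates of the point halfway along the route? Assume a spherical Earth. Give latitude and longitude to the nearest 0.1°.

From cos δ = sin φ₁ sin φ₂ + cos φ₁ cos φ₂ cos Δλ, the central angle is δ ≈ 0.617 rad (35.3°).
Interpolate at f = 1/2 with slerp weights a = sin((1−f)δ)/sin δ ≈ 0.525, b = sin(fδ)/sin δ ≈ 0.525.
p = a·p₁ + b·p₂ ≈ (0.532, 0.630, 0.565); φ = arcsin(p_z) ≈ 34.42°, λ = atan2(p_y, p_x) ≈ 49.81°.

≈ 34.4°N, 49.8°E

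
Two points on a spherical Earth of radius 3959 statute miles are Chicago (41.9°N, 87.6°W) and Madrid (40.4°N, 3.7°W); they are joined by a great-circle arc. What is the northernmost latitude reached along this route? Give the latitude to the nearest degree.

≈ 50°N

The great circle lies in the plane with unit normal n̂ = (p₁ × p₂)/|p₁ × p₂|.
Here n̂_z ≈ +0.648; the vertex latitude is φ_max = arccos|n̂_z| ≈ 49.6°.
Check via Clairaut: cos φ_max = |cos φ₁| · sin C = cos(41.9°)·sin(60.5°) ≈ 0.648, again giving ≈ 49.6°.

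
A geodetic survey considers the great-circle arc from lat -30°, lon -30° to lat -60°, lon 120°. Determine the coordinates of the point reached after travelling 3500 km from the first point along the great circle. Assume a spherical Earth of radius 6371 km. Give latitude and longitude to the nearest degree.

The haversine formula gives a central angle δ ≈ 1.513 rad (86.7°) between the endpoints. The total great-circle distance is δ·R ≈ 1.513 × 6371 ≈ 9638 km, so the target fraction is f = 3500/9638 ≈ 0.363.
Interpolate at f ≈ 0.363 with slerp weights a = sin((1−f)δ)/sin δ ≈ 0.823, b = sin(fδ)/sin δ ≈ 0.523.
p = a·p₁ + b·p₂ ≈ (0.486, -0.130, -0.864); φ = arcsin(p_z) ≈ -59.79°, λ = atan2(p_y, p_x) ≈ -14.94°.

≈ lat -60°, lon -15°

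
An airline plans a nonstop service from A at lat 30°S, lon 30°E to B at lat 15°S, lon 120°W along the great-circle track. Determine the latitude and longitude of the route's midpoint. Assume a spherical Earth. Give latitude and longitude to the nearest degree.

The haversine formula gives a central angle δ ≈ 2.208 rad (126.5°) between the endpoints.
Interpolate at f = 1/2 with slerp weights a = sin((1−f)δ)/sin δ ≈ 1.111, b = sin(fδ)/sin δ ≈ 1.111.
p = a·p₁ + b·p₂ ≈ (0.297, -0.448, -0.843); φ = arcsin(p_z) ≈ -57.48°, λ = atan2(p_y, p_x) ≈ -56.50°.

≈ lat 57°S, lon 57°W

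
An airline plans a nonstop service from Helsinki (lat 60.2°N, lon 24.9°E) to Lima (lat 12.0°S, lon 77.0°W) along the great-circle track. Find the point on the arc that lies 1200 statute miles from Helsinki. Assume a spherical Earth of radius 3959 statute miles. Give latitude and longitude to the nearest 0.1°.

≈ lat 57.1°N, lon 8.3°W

Convert each endpoint to a unit vector on the sphere (x = cos φ cos λ, y = cos φ sin λ, z = sin φ).
The central angle between the endpoints is δ = arccos(p₁·p₂) ≈ 1.855 rad (106.3°). The total great-circle distance is δ·R ≈ 1.855 × 3959 ≈ 7345 mi, so the target fraction is f = 1200/7345 ≈ 0.163.
Interpolate at f ≈ 0.163 with slerp weights a = sin((1−f)δ)/sin δ ≈ 1.042, b = sin(fδ)/sin δ ≈ 0.311.
p = a·p₁ + b·p₂ ≈ (0.538, -0.078, 0.839); φ = arcsin(p_z) ≈ 57.07°, λ = atan2(p_y, p_x) ≈ -8.29°.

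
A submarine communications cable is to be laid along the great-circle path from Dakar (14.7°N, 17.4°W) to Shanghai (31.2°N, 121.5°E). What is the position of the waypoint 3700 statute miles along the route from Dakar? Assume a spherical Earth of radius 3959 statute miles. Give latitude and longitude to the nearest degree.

The haversine formula gives a central angle δ ≈ 2.085 rad (119.5°) between the endpoints. The total great-circle distance is δ·R ≈ 2.085 × 3959 ≈ 8255 mi, so the target fraction is f = 3700/8255 ≈ 0.448.
Interpolate at f ≈ 0.448 with slerp weights a = sin((1−f)δ)/sin δ ≈ 1.049, b = sin(fδ)/sin δ ≈ 0.924.
p = a·p₁ + b·p₂ ≈ (0.555, 0.370, 0.745); φ = arcsin(p_z) ≈ 48.14°, λ = atan2(p_y, p_x) ≈ 33.72°.

≈ (48°N, 34°E)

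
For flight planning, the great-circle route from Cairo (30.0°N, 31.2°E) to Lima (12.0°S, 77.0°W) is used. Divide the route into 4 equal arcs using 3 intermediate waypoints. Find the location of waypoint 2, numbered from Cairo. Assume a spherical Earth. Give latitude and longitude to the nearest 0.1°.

From cos δ = sin φ₁ sin φ₂ + cos φ₁ cos φ₂ cos Δλ, the central angle is δ ≈ 1.948 rad (111.6°).
Interpolate at f = 2/4 with slerp weights a = sin((1−f)δ)/sin δ ≈ 0.890, b = sin(fδ)/sin δ ≈ 0.890.
p = a·p₁ + b·p₂ ≈ (0.855, -0.449, 0.260); φ = arcsin(p_z) ≈ 15.06°, λ = atan2(p_y, p_x) ≈ -27.70°.

≈ 15.1°N, 27.7°W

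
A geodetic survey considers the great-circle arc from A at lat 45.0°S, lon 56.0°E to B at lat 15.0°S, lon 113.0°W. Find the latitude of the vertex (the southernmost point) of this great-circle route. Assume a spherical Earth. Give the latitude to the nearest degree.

≈ 81°S

The great circle lies in the plane with unit normal n̂ = (p₁ × p₂)/|p₁ × p₂|.
Here n̂_z ≈ -0.149; the vertex latitude is φ_max = arccos|n̂_z| ≈ 81.4°.
Check via Clairaut: cos φ_max = |cos φ₁| · sin C = cos(45.0°)·sin(167.8°) ≈ 0.149, again giving ≈ 81.4°.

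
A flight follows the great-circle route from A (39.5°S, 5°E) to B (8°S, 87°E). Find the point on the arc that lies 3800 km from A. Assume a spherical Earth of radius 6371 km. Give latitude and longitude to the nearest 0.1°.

Write both endpoints as unit vectors p₁, p₂ with components (cos φ cos λ, cos φ sin λ, sin φ).
The central angle between the endpoints is δ = arccos(p₁·p₂) ≈ 1.375 rad (78.8°). The total great-circle distance is δ·R ≈ 1.375 × 6371 ≈ 8758 km, so the target fraction is f = 3800/8758 ≈ 0.434.
Interpolate at f ≈ 0.434 with slerp weights a = sin((1−f)δ)/sin δ ≈ 0.716, b = sin(fδ)/sin δ ≈ 0.573.
p = a·p₁ + b·p₂ ≈ (0.580, 0.614, -0.535); φ = arcsin(p_z) ≈ -32.34°, λ = atan2(p_y, p_x) ≈ 46.66°.

≈ (32.3°S, 46.7°E)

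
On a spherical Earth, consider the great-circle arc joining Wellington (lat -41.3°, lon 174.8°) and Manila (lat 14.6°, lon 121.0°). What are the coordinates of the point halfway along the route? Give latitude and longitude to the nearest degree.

≈ lat -15°, lon 144°

Write both endpoints as unit vectors p₁, p₂ with components (cos φ cos λ, cos φ sin λ, sin φ).
The central angle between the endpoints is δ = arccos(p₁·p₂) ≈ 1.305 rad (74.8°).
Interpolate at f = 1/2 with slerp weights a = sin((1−f)δ)/sin δ ≈ 0.629, b = sin(fδ)/sin δ ≈ 0.629.
p = a·p₁ + b·p₂ ≈ (-0.784, 0.565, -0.257); φ = arcsin(p_z) ≈ -14.87°, λ = atan2(p_y, p_x) ≈ 144.24°.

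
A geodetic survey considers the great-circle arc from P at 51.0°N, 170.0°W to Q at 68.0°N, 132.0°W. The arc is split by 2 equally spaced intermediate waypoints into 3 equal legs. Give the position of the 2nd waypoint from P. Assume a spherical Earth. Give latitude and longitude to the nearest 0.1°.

≈ 63.6°N, 149.4°W

Convert each endpoint to a unit vector on the sphere (x = cos φ cos λ, y = cos φ sin λ, z = sin φ).
The central angle between the endpoints is δ = arccos(p₁·p₂) ≈ 0.436 rad (25.0°).
Interpolate at f = 2/3 with slerp weights a = sin((1−f)δ)/sin δ ≈ 0.343, b = sin(fδ)/sin δ ≈ 0.679.
p = a·p₁ + b·p₂ ≈ (-0.383, -0.226, 0.896); φ = arcsin(p_z) ≈ 63.60°, λ = atan2(p_y, p_x) ≈ -149.39°.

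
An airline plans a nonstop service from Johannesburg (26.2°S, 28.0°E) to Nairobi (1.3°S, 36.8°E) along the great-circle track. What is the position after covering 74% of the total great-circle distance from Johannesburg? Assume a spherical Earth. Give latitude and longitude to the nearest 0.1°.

≈ (7.8°S, 34.7°E)

Convert each endpoint to a unit vector on the sphere (x = cos φ cos λ, y = cos φ sin λ, z = sin φ).
The central angle between the endpoints is δ = arccos(p₁·p₂) ≈ 0.459 rad (26.3°).
Interpolate at f = 0.74 with slerp weights a = sin((1−f)δ)/sin δ ≈ 0.269, b = sin(fδ)/sin δ ≈ 0.752.
p = a·p₁ + b·p₂ ≈ (0.815, 0.564, -0.136); φ = arcsin(p_z) ≈ -7.80°, λ = atan2(p_y, p_x) ≈ 34.67°.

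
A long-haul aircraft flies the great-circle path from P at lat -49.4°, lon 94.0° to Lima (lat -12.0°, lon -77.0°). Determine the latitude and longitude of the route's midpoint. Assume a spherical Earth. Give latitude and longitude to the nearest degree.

The haversine formula gives a central angle δ ≈ 2.061 rad (118.1°) between the endpoints.
Interpolate at f = 1/2 with slerp weights a = sin((1−f)δ)/sin δ ≈ 0.972, b = sin(fδ)/sin δ ≈ 0.972.
p = a·p₁ + b·p₂ ≈ (0.170, -0.295, -0.940); φ = arcsin(p_z) ≈ -70.08°, λ = atan2(p_y, p_x) ≈ -60.11°.

≈ lat -70°, lon -60°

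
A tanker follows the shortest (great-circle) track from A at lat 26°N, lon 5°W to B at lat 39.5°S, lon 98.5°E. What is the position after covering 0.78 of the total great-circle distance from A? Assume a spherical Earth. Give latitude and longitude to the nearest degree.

≈ lat 30°S, lon 70°E

Convert each endpoint to a unit vector on the sphere (x = cos φ cos λ, y = cos φ sin λ, z = sin φ).
The central angle between the endpoints is δ = arccos(p₁·p₂) ≈ 2.027 rad (116.2°).
Interpolate at f = 0.78 with slerp weights a = sin((1−f)δ)/sin δ ≈ 0.481, b = sin(fδ)/sin δ ≈ 1.114.
p = a·p₁ + b·p₂ ≈ (0.303, 0.812, -0.498); φ = arcsin(p_z) ≈ -29.86°, λ = atan2(p_y, p_x) ≈ 69.54°.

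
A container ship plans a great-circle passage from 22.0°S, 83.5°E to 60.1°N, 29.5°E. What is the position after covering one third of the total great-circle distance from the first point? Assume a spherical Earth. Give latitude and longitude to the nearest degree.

≈ 7°N, 71°E

The haversine formula gives a central angle δ ≈ 1.624 rad (93.0°) between the endpoints.
Interpolate at f = 1/3 with slerp weights a = sin((1−f)δ)/sin δ ≈ 0.884, b = sin(fδ)/sin δ ≈ 0.516.
p = a·p₁ + b·p₂ ≈ (0.317, 0.941, 0.116); φ = arcsin(p_z) ≈ 6.66°, λ = atan2(p_y, p_x) ≈ 71.41°.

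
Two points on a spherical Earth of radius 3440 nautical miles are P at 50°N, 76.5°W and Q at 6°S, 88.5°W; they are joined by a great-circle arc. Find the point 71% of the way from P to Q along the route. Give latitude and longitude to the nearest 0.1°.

Convert each endpoint to a unit vector on the sphere (x = cos φ cos λ, y = cos φ sin λ, z = sin φ).
The central angle between the endpoints is δ = arccos(p₁·p₂) ≈ 0.994 rad (57.0°).
Interpolate at f = 0.71 with slerp weights a = sin((1−f)δ)/sin δ ≈ 0.339, b = sin(fδ)/sin δ ≈ 0.774.
p = a·p₁ + b·p₂ ≈ (0.071, -0.981, 0.179); φ = arcsin(p_z) ≈ 10.31°, λ = atan2(p_y, p_x) ≈ -85.86°.

≈ 10.3°N, 85.9°W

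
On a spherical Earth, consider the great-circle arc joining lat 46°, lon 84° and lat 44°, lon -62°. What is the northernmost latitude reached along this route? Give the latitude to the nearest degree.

≈ 74°

The great circle lies in the plane with unit normal n̂ = (p₁ × p₂)/|p₁ × p₂|.
Here n̂_z ≈ -0.280; the vertex latitude is φ_max = arccos|n̂_z| ≈ 73.7°.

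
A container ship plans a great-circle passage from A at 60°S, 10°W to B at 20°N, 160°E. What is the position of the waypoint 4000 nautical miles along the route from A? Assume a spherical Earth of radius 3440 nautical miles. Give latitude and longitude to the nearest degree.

Convert each endpoint to a unit vector on the sphere (x = cos φ cos λ, y = cos φ sin λ, z = sin φ).
The central angle between the endpoints is δ = arccos(p₁·p₂) ≈ 2.432 rad (139.4°). The total great-circle distance is δ·R ≈ 2.432 × 3440 ≈ 8368 nmi, so the target fraction is f = 4000/8368 ≈ 0.478.
Interpolate at f ≈ 0.478 with slerp weights a = sin((1−f)δ)/sin δ ≈ 1.467, b = sin(fδ)/sin δ ≈ 1.410.
p = a·p₁ + b·p₂ ≈ (-0.523, 0.326, -0.788); φ = arcsin(p_z) ≈ -51.99°, λ = atan2(p_y, p_x) ≈ 148.07°.

≈ 52°S, 148°E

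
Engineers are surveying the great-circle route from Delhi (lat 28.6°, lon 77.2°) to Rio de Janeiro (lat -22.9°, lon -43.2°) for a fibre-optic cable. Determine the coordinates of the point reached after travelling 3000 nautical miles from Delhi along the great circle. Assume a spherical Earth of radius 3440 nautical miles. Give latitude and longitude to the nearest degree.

The haversine formula gives a central angle δ ≈ 2.209 rad (126.6°) between the endpoints. The total great-circle distance is δ·R ≈ 2.209 × 3440 ≈ 7598 nmi, so the target fraction is f = 3000/7598 ≈ 0.395.
Interpolate at f ≈ 0.395 with slerp weights a = sin((1−f)δ)/sin δ ≈ 1.211, b = sin(fδ)/sin δ ≈ 0.953.
p = a·p₁ + b·p₂ ≈ (0.876, 0.436, 0.209); φ = arcsin(p_z) ≈ 12.05°, λ = atan2(p_y, p_x) ≈ 26.45°.

≈ lat 12°, lon 26°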